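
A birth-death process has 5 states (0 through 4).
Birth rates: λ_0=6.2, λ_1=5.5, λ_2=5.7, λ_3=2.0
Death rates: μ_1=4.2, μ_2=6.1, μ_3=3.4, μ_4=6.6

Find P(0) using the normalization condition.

Ratios P(n)/P(0) = (λ₀···λₙ₋₁)/(μ₁···μₙ):
P(1)/P(0) = (6.2)/(4.2) = 1.47619
P(2)/P(0) = (6.2×5.5)/(4.2×6.1) = 1.33099
P(3)/P(0) = (6.2×5.5×5.7)/(4.2×6.1×3.4) = 2.23137
P(4)/P(0) = (6.2×5.5×5.7×2.0)/(4.2×6.1×3.4×6.6) = 0.676172

Normalization: ∑ P(n) = 1
P(0) × (1.00000 + 1.47619 + 1.33099 + 2.23137 + 0.676172) = 1
P(0) × 6.7147 = 1
P(0) = 1/6.7147 = 0.1489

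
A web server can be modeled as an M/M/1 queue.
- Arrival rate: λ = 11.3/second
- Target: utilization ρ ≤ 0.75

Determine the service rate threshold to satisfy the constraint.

ρ = λ/μ, so μ = λ/ρ
μ ≥ 11.3/0.75 = 15.0667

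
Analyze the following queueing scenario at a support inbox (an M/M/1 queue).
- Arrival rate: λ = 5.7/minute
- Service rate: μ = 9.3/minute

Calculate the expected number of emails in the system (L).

ρ = λ/μ = 5.7/9.3 = 0.6129
For M/M/1: L = λ/(μ-λ)
L = 5.7/(9.3-5.7) = 5.7/3.60
L = 1.5833 emails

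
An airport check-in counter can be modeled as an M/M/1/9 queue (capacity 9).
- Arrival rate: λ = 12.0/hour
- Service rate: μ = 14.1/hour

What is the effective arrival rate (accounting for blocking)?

ρ = λ/μ = 12.0/14.1 = 0.85106
P₀ = (1-ρ)/(1-ρ^(K+1)) = (1-0.85106)/(1-0.85106^10) = 0.1489/0.8007 = 0.1860
P_K = P₀×ρ^K = 0.18602 × 0.85106^9 = 0.18602 × 0.23423 = 0.04357
λ_eff = λ(1-P_K) = 12.0 × (1 - 0.043573) = 12.0 × 0.956427 = 11.4771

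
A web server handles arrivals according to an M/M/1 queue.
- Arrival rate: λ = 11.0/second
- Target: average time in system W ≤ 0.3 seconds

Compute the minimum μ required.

For M/M/1: W = 1/(μ-λ)
Need W ≤ 0.3, so 1/(μ-λ) ≤ 0.3
μ - λ ≥ 1/0.3 = 3.3333
μ ≥ 11.0 + 3.3333 = 14.3333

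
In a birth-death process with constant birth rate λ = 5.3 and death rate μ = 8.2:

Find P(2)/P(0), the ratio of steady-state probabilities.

For constant rates: P(n)/P(0) = (λ/μ)^n
P(2)/P(0) = (5.3/8.2)^2 = 0.64634^2 = 0.4178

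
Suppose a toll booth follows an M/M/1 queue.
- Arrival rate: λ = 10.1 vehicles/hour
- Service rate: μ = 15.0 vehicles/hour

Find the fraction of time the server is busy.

Server utilization: ρ = λ/μ
ρ = 10.1/15.0 = 0.6733
The server is busy 67.33% of the time.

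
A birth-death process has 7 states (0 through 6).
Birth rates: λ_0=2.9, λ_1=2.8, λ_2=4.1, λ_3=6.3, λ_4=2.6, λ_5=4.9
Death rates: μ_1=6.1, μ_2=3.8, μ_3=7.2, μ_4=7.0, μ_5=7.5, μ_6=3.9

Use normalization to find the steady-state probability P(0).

Ratios P(n)/P(0) = (λ₀···λₙ₋₁)/(μ₁···μₙ):
P(1)/P(0) = (2.9)/(6.1) = 0.47541
P(2)/P(0) = (2.9×2.8)/(6.1×3.8) = 0.35030
P(3)/P(0) = (2.9×2.8×4.1)/(6.1×3.8×7.2) = 0.19948
P(4)/P(0) = (2.9×2.8×4.1×6.3)/(6.1×3.8×7.2×7.0) = 0.17953
P(5)/P(0) = (2.9×2.8×4.1×6.3×2.6)/(6.1×3.8×7.2×7.0×7.5) = 0.062237
P(6)/P(0) = (2.9×2.8×4.1×6.3×2.6×4.9)/(6.1×3.8×7.2×7.0×7.5×3.9) = 0.078195

Normalization: ∑ P(n) = 1
P(0) × (1.0000 + 0.47541 + 0.35030 + 0.19948 + 0.17953 + 0.062237 + 0.078195) = 1
P(0) × 2.3452 = 1
P(0) = 1/2.3452 = 0.4264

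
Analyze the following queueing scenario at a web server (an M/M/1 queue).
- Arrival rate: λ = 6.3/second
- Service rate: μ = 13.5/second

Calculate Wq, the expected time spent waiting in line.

First, compute utilization: ρ = λ/μ = 6.3/13.5 = 0.4667
For M/M/1: Wq = λ/(μ(μ-λ))
Wq = 6.3/(13.5 × (13.5-6.3))
Wq = 6.3/(13.5 × 7.20)
Wq = 0.06481 seconds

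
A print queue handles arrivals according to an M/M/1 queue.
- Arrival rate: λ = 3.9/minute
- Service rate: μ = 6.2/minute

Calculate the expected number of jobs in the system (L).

ρ = λ/μ = 3.9/6.2 = 0.6290
For M/M/1: L = λ/(μ-λ)
L = 3.9/(6.2-3.9) = 3.9/2.30
L = 1.6957 jobs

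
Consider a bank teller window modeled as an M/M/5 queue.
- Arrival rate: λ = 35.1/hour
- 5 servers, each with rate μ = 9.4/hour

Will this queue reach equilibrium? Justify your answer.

Stability requires ρ = λ/(cμ) < 1
ρ = 35.1/(5 × 9.4) = 35.1/47.00 = 0.7468
Since 0.7468 < 1, the system is STABLE.
The servers are busy 74.68% of the time.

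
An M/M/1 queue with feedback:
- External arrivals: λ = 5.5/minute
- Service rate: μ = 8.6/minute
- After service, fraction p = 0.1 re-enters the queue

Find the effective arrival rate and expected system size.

Effective arrival rate: λ_eff = λ/(1-p) = 5.5/(1-0.1) = 5.5/0.90 = 6.1111
ρ = λ_eff/μ = 6.1111/8.6 = 0.7106
L = ρ/(1-ρ) = 0.7106/(1-0.7106) = 2.4554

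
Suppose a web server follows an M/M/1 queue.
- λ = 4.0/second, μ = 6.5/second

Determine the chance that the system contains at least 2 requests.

ρ = λ/μ = 4.0/6.5 = 0.6154
P(N ≥ n) = ρⁿ
P(N ≥ 2) = 0.6154^2
P(N ≥ 2) = 0.3787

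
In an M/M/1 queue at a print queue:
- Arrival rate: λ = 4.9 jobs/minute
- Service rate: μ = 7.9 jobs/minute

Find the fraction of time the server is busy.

Server utilization: ρ = λ/μ
ρ = 4.9/7.9 = 0.6203
The server is busy 62.03% of the time.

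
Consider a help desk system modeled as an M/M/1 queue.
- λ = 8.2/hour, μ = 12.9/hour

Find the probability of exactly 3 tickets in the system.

ρ = λ/μ = 8.2/12.9 = 0.63566
P(n) = (1-ρ)ρⁿ
P(3) = (1-0.63566) × 0.63566^3
P(3) = 0.36434 × 0.25685
P(3) = 0.09358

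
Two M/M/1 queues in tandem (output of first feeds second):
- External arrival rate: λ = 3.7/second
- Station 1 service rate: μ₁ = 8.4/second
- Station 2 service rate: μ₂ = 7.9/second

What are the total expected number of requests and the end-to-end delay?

By Jackson's theorem, each station behaves as independent M/M/1.
Station 1: ρ₁ = 3.7/8.4 = 0.4405, L₁ = ρ₁/(1-ρ₁) = λ/(μ₁-λ) = 3.7/4.70 = 0.7872
Station 2: ρ₂ = 3.7/7.9 = 0.4684, L₂ = ρ₂/(1-ρ₂) = λ/(μ₂-λ) = 3.7/4.20 = 0.8810
Total: L = L₁ + L₂ = 0.7872 + 0.8810 = 1.6682
W = L/λ = 1.6682/3.7 = 0.4509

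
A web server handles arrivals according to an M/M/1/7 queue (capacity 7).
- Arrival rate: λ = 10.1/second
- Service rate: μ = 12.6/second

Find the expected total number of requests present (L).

ρ = λ/μ = 10.1/12.6 = 0.8016
P₀ = (1-ρ)/(1-ρ^(K+1)) = (1-0.8016)/(1-0.8016^8) = 0.1984/0.8295 = 0.2392
P_K = P₀×ρ^K = 0.23917 × 0.8016^7 = 0.23917 × 0.21267 = 0.05086
L = ρ[1 - (K+1)ρ^K + Kρ^(K+1)] / [(1-ρ)(1-ρ^(K+1))]
L = 0.8016 × (1 - 8×0.212669 + 7×0.170475) / ((1 - 0.8016) × (1 - 0.170475)) = 2.3962 requests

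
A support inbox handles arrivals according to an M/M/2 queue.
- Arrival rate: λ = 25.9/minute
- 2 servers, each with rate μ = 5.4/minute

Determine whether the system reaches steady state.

Stability requires ρ = λ/(cμ) < 1
ρ = 25.9/(2 × 5.4) = 25.9/10.80 = 2.3981
Since 2.3981 ≥ 1, the system is UNSTABLE.
Need c > λ/μ = 25.9/5.4 = 4.80.
Minimum servers needed: c = 5.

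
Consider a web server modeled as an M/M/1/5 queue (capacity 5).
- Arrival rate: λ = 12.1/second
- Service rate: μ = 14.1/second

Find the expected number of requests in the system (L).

ρ = λ/μ = 12.1/14.1 = 0.85816
P₀ = (1-ρ)/(1-ρ^(K+1)) = (1-0.85816)/(1-0.85816^6) = 0.14184/0.60060 = 0.2362
P_K = P₀×ρ^K = 0.2362 × 0.85816^5 = 0.2362 × 0.4654 = 0.1099
L = ρ[1 - (K+1)ρ^K + Kρ^(K+1)] / [(1-ρ)(1-ρ^(K+1))]
L = 0.85816 × (1 - 6×0.4654160 + 5×0.3994014) / ((1 - 0.85816) × (1 - 0.3994014)) = 2.0602 requests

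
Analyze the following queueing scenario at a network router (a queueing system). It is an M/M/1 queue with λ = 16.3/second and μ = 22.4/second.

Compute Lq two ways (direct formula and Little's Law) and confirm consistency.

Method 1 (direct): Lq = λ²/(μ(μ-λ)) = 265.69/(22.4 × 6.10) = 1.9445

Method 2 (Little's Law):
W = 1/(μ-λ) = 1/6.10 = 0.1639344
Wq = W - 1/μ = 0.1639344 - 0.04464286 = 0.119292
Lq = λWq = 16.3 × 0.119292 = 1.9445 ✔ (matches Method 1)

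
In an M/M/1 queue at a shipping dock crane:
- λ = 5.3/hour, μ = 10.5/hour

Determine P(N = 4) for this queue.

ρ = λ/μ = 5.3/10.5 = 0.50476
P(n) = (1-ρ)ρⁿ
P(4) = (1-0.50476) × 0.50476^4
P(4) = 0.49524 × 0.064914
P(4) = 0.03215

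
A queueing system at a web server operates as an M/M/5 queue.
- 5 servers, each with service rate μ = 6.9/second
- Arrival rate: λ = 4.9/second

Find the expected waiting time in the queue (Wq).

Traffic intensity: ρ = λ/(cμ) = 4.9/(5×6.9) = 0.1420
Since ρ = 0.1420 < 1, system is stable.
Offered load a = λ/μ = cρ = 4.9/6.9 = 0.7101
P₀ = [ Σₙ₌₀^4 aⁿ/n! + a^5/(5!(1-ρ)) ]⁻¹
Σ = a^0/0! + a^1/1! + a^2/2! + a^3/3! + a^4/4! = 1.0000 + 0.7101 + 0.2522 + 0.05969 + 0.01060 = 2.0326
a^5/(5!(1-ρ)) = 0.1806/(120 × 0.8580) = 0.001754
P₀ = 1/(2.0326 + 0.001754) = 0.4916
Lq = P₀·a^5·ρ / (5!(1-ρ)²) = 0.4916 × 0.1806 × 0.1420 / (120 × 0.7361) = 0.0001427
Wq = Lq/λ = 0.00014275/4.9 = 0.00002913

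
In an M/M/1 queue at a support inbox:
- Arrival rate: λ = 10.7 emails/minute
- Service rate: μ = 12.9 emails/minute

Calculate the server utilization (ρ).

Server utilization: ρ = λ/μ
ρ = 10.7/12.9 = 0.8295
The server is busy 82.95% of the time.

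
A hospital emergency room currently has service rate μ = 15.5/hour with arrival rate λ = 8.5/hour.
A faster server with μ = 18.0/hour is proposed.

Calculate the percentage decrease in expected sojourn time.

System 1: ρ₁ = 8.5/15.5 = 0.5484, W₁ = 1/(15.5-8.5) = 0.14286
System 2: ρ₂ = 8.5/18.0 = 0.4722, W₂ = 1/(18.0-8.5) = 0.10526
Improvement: (W₁-W₂)/W₁ = (0.14286-0.10526)/0.14286 = 26.32%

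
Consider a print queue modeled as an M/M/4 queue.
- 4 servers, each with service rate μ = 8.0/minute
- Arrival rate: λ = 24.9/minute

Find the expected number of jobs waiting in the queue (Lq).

Traffic intensity: ρ = λ/(cμ) = 24.9/(4×8.0) = 0.7781
Since ρ = 0.7781 < 1, system is stable.
Offered load a = λ/μ = cρ = 24.9/8.0 = 3.1125
P₀ = [ Σₙ₌₀^3 aⁿ/n! + a^4/(4!(1-ρ)) ]⁻¹
Σ = a^0/0! + a^1/1! + a^2/2! + a^3/3! = 1.0000 + 3.1125 + 4.8438 + 5.0255 = 13.9818
a^4/(4!(1-ρ)) = 93.8507/(24 × 0.221875) = 17.6245
P₀ = 1/(13.9818 + 17.6245) = 0.03164
Lq = P₀·a^4·ρ / (4!(1-ρ)²) = 0.031639 × 93.8507 × 0.77812 / (24 × 0.049229) = 1.9556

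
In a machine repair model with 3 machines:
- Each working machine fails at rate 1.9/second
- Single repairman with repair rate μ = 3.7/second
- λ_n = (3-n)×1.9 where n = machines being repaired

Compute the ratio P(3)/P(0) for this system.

P(3)/P(0) = ∏_{i=0}^{3-1} λ_i/μ_{i+1}
= (3-0)×1.9/3.7 × (3-1)×1.9/3.7 × (3-2)×1.9/3.7
= 0.8125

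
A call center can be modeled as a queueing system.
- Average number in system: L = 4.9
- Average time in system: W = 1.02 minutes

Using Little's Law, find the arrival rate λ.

Little's Law: L = λW, so λ = L/W
λ = 4.9/1.02 = 4.8039 calls/minute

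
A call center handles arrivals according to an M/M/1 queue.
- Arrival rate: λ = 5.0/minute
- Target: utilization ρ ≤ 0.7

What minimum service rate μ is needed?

ρ = λ/μ, so μ = λ/ρ
μ ≥ 5.0/0.7 = 7.1429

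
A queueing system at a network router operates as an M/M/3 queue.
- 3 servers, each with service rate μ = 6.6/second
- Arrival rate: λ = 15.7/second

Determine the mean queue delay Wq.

Traffic intensity: ρ = λ/(cμ) = 15.7/(3×6.6) = 0.7929
Since ρ = 0.7929 < 1, system is stable.
Offered load a = λ/μ = cρ = 15.7/6.6 = 2.3788
P₀ = [ Σₙ₌₀^2 aⁿ/n! + a^3/(3!(1-ρ)) ]⁻¹
Σ = a^0/0! + a^1/1! + a^2/2! = 1.0000 + 2.3788 + 2.8293 = 6.2081
a^3/(3!(1-ρ)) = 13.4607/(6 × 0.207071) = 10.8342
P₀ = 1/(6.2081 + 10.8342) = 0.05868
Lq = P₀·a^3·ρ / (3!(1-ρ)²) = 0.058677 × 13.4607 × 0.79293 / (6 × 0.042878) = 2.4344
Wq = Lq/λ = 2.4344/15.7 = 0.1551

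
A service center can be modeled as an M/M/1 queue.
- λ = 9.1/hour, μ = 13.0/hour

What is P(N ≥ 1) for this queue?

ρ = λ/μ = 9.1/13.0 = 0.7000
P(N ≥ n) = ρⁿ
P(N ≥ 1) = 0.7000^1
P(N ≥ 1) = 0.7000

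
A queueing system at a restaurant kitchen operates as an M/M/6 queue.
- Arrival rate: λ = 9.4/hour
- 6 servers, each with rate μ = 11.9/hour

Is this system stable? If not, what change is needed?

Stability requires ρ = λ/(cμ) < 1
ρ = 9.4/(6 × 11.9) = 9.4/71.40 = 0.1317
Since 0.1317 < 1, the system is STABLE.
The servers are busy 13.17% of the time.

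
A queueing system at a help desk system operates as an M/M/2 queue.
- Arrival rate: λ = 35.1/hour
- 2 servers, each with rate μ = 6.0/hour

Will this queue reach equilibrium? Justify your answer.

Stability requires ρ = λ/(cμ) < 1
ρ = 35.1/(2 × 6.0) = 35.1/12.00 = 2.9250
Since 2.9250 ≥ 1, the system is UNSTABLE.
Need c > λ/μ = 35.1/6.0 = 5.85.
Minimum servers needed: c = 6.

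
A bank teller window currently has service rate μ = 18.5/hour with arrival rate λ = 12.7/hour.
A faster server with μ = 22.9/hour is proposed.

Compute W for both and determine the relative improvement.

System 1: ρ₁ = 12.7/18.5 = 0.6865, W₁ = 1/(18.5-12.7) = 0.17241
System 2: ρ₂ = 12.7/22.9 = 0.5546, W₂ = 1/(22.9-12.7) = 0.098039
Improvement: (W₁-W₂)/W₁ = (0.17241-0.098039)/0.17241 = 43.14%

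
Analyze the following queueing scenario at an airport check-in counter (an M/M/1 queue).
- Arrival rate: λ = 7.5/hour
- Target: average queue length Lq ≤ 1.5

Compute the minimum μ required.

For M/M/1: Lq = λ²/(μ(μ-λ))
Need Lq ≤ 1.5, i.e. μ(μ-λ) ≥ λ²/1.5
μ² - 7.5μ - 56.25/1.5 ≥ 0  →  μ² - 7.5μ - 37.5000 ≥ 0
Quadratic formula (positive root): μ = [λ + √(λ² + 4×37.5000)]/2
Discriminant: 56.25 + 4×37.5000 = 206.2500, √206.2500 = 14.3614
μ ≥ (7.5 + 14.3614)/2 = 10.9307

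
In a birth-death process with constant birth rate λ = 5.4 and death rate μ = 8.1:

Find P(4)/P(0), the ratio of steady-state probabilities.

For constant rates: P(n)/P(0) = (λ/μ)^n
P(4)/P(0) = (5.4/8.1)^4 = 0.66667^4 = 0.1975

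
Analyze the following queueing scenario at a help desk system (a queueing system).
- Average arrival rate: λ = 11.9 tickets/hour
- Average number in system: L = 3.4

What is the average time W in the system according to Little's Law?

Little's Law: L = λW, so W = L/λ
W = 3.4/11.9 = 0.2857 hours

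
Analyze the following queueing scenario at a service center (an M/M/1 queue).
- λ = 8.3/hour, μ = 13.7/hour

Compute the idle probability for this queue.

ρ = λ/μ = 8.3/13.7 = 0.6058
P(0) = 1 - ρ = 1 - 0.6058 = 0.3942
The server is idle 39.42% of the time.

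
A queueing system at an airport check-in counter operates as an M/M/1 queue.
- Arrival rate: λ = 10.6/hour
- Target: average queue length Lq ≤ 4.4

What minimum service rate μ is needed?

For M/M/1: Lq = λ²/(μ(μ-λ))
Need Lq ≤ 4.4, i.e. μ(μ-λ) ≥ λ²/4.4
μ² - 10.6μ - 112.36/4.4 ≥ 0  →  μ² - 10.6μ - 25.536364 ≥ 0
Quadratic formula (positive root): μ = [λ + √(λ² + 4×25.536364)]/2
Discriminant: 112.36 + 4×25.536364 = 214.5055, √214.5055 = 14.6460
μ ≥ (10.6 + 14.6460)/2 = 12.6230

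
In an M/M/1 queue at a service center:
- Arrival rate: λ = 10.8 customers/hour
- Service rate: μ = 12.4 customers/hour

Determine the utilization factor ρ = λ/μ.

Server utilization: ρ = λ/μ
ρ = 10.8/12.4 = 0.8710
The server is busy 87.10% of the time.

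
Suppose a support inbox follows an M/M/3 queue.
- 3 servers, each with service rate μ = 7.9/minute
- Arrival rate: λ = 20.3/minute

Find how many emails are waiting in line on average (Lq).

Traffic intensity: ρ = λ/(cμ) = 20.3/(3×7.9) = 0.8565
Since ρ = 0.8565 < 1, system is stable.
Offered load a = λ/μ = cρ = 20.3/7.9 = 2.5696
P₀ = [ Σₙ₌₀^2 aⁿ/n! + a^3/(3!(1-ρ)) ]⁻¹
Σ = a^0/0! + a^1/1! + a^2/2! = 1.0000 + 2.5696 + 3.3015 = 6.8711
a^3/(3!(1-ρ)) = 16.96707/(6 × 0.1434599) = 19.7117
P₀ = 1/(6.8711 + 19.7117) = 0.03762
Lq = P₀·a^3·ρ / (3!(1-ρ)²) = 0.0376183 × 16.9671 × 0.856540 / (6 × 0.0205807) = 4.4273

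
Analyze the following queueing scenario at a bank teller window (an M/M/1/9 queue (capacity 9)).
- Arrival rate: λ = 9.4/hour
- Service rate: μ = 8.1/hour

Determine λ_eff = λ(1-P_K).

ρ = λ/μ = 9.4/8.1 = 1.1605
P₀ = (1-ρ)/(1-ρ^(K+1)) = (1-1.1605)/(1-1.1605^10) = -0.1605/-3.4305 = 0.04679
P_K = P₀×ρ^K = 0.04679 × 1.1605^9 = 0.04679 × 3.8177 = 0.1786
λ_eff = λ(1-P_K) = 9.4 × (1 - 0.178615) = 9.4 × 0.821385 = 7.7210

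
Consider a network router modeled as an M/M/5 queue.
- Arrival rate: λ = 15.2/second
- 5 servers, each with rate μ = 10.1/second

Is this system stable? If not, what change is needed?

Stability requires ρ = λ/(cμ) < 1
ρ = 15.2/(5 × 10.1) = 15.2/50.50 = 0.3010
Since 0.3010 < 1, the system is STABLE.
The servers are busy 30.10% of the time.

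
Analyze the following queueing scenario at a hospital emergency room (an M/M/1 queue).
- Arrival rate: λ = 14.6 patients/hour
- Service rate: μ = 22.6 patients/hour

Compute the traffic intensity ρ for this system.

Server utilization: ρ = λ/μ
ρ = 14.6/22.6 = 0.6460
The server is busy 64.60% of the time.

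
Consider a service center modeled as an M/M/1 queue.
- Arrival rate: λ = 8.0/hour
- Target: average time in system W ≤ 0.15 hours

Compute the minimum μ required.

For M/M/1: W = 1/(μ-λ)
Need W ≤ 0.15, so 1/(μ-λ) ≤ 0.15
μ - λ ≥ 1/0.15 = 6.6667
μ ≥ 8.0 + 6.6667 = 14.6667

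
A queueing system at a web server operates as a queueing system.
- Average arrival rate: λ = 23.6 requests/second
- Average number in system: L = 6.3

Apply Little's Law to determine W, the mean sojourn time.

Little's Law: L = λW, so W = L/λ
W = 6.3/23.6 = 0.2669 seconds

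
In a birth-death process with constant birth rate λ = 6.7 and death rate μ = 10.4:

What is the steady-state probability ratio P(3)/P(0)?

For constant rates: P(n)/P(0) = (λ/μ)^n
P(3)/P(0) = (6.7/10.4)^3 = 0.64423^3 = 0.2674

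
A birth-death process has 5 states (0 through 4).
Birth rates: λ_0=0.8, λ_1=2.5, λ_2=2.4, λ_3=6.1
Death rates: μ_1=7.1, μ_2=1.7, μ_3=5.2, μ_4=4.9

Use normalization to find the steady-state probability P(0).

Ratios P(n)/P(0) = (λ₀···λₙ₋₁)/(μ₁···μₙ):
P(1)/P(0) = (0.8)/(7.1) = 0.1127
P(2)/P(0) = (0.8×2.5)/(7.1×1.7) = 0.1657
P(3)/P(0) = (0.8×2.5×2.4)/(7.1×1.7×5.2) = 0.07648
P(4)/P(0) = (0.8×2.5×2.4×6.1)/(7.1×1.7×5.2×4.9) = 0.09521

Normalization: ∑ P(n) = 1
P(0) × (1.0000 + 0.1127 + 0.1657 + 0.07648 + 0.09521) = 1
P(0) × 1.4501 = 1
P(0) = 1/1.4501 = 0.6896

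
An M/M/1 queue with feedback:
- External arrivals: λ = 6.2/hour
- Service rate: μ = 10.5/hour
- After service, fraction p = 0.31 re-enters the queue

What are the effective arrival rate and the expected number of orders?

Effective arrival rate: λ_eff = λ/(1-p) = 6.2/(1-0.31) = 6.2/0.69 = 8.98551
ρ = λ_eff/μ = 8.98551/10.5 = 0.855763
L = ρ/(1-ρ) = 0.855763/(1-0.855763) = 5.9330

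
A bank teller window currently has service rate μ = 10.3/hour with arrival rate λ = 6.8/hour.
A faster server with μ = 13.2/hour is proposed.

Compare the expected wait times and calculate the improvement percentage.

System 1: ρ₁ = 6.8/10.3 = 0.6602, W₁ = 1/(10.3-6.8) = 0.28571
System 2: ρ₂ = 6.8/13.2 = 0.5152, W₂ = 1/(13.2-6.8) = 0.15625
Improvement: (W₁-W₂)/W₁ = (0.28571-0.15625)/0.28571 = 45.31%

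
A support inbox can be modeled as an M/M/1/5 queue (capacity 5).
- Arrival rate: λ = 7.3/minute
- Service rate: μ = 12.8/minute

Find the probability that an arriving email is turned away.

ρ = λ/μ = 7.3/12.8 = 0.57031
P₀ = (1-ρ)/(1-ρ^(K+1)) = (1-0.57031)/(1-0.57031^6) = 0.4297/0.9656 = 0.4450
P_K = P₀×ρ^K = 0.4450 × 0.57031^5 = 0.4450 × 0.06033 = 0.02685
Blocking probability = 2.68%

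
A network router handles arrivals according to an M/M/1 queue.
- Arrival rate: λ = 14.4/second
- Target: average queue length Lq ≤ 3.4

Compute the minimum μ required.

For M/M/1: Lq = λ²/(μ(μ-λ))
Need Lq ≤ 3.4, i.e. μ(μ-λ) ≥ λ²/3.4
μ² - 14.4μ - 207.36/3.4 ≥ 0  →  μ² - 14.4μ - 60.988235 ≥ 0
Quadratic formula (positive root): μ = [λ + √(λ² + 4×60.988235)]/2
Discriminant: 207.36 + 4×60.988235 = 451.3129, √451.3129 = 21.2441
μ ≥ (14.4 + 21.2441)/2 = 17.8221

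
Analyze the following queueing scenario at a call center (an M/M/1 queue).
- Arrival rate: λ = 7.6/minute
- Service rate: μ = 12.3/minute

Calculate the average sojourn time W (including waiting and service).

First, compute utilization: ρ = λ/μ = 7.6/12.3 = 0.6179
For M/M/1: W = 1/(μ-λ)
W = 1/(12.3-7.6) = 1/4.70
W = 0.2128 minutes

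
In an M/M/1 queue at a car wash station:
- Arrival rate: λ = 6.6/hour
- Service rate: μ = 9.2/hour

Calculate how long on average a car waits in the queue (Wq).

First, compute utilization: ρ = λ/μ = 6.6/9.2 = 0.7174
For M/M/1: Wq = λ/(μ(μ-λ))
Wq = 6.6/(9.2 × (9.2-6.6))
Wq = 6.6/(9.2 × 2.60)
Wq = 0.2759 hours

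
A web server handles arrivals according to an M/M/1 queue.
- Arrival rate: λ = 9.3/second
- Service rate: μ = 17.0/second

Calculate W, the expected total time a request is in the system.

First, compute utilization: ρ = λ/μ = 9.3/17.0 = 0.5471
For M/M/1: W = 1/(μ-λ)
W = 1/(17.0-9.3) = 1/7.70
W = 0.1299 seconds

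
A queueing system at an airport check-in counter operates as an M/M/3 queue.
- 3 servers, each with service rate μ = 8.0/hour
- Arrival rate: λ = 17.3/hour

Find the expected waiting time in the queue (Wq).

Traffic intensity: ρ = λ/(cμ) = 17.3/(3×8.0) = 0.7208
Since ρ = 0.7208 < 1, system is stable.
Offered load a = λ/μ = cρ = 17.3/8.0 = 2.1625
P₀ = [ Σₙ₌₀^2 aⁿ/n! + a^3/(3!(1-ρ)) ]⁻¹
Σ = a^0/0! + a^1/1! + a^2/2! = 1.0000 + 2.1625 + 2.3382 = 5.5007
a^3/(3!(1-ρ)) = 10.1127/(6 × 0.27917) = 6.0374
P₀ = 1/(5.5007 + 6.0374) = 0.08667
Lq = P₀·a^3·ρ / (3!(1-ρ)²) = 0.08667 × 10.1127 × 0.7208 / (6 × 0.07793) = 1.3511
Wq = Lq/λ = 1.3511/17.3 = 0.07810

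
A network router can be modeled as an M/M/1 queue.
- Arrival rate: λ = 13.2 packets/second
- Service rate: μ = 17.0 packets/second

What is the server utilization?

Server utilization: ρ = λ/μ
ρ = 13.2/17.0 = 0.7765
The server is busy 77.65% of the time.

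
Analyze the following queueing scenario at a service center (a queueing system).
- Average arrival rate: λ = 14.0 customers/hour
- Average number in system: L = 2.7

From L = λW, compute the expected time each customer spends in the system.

Little's Law: L = λW, so W = L/λ
W = 2.7/14.0 = 0.1929 hours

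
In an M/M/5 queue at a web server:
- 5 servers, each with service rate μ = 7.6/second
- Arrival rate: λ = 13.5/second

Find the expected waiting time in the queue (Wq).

Traffic intensity: ρ = λ/(cμ) = 13.5/(5×7.6) = 0.3553
Since ρ = 0.3553 < 1, system is stable.
Offered load a = λ/μ = cρ = 13.5/7.6 = 1.7763
P₀ = [ Σₙ₌₀^4 aⁿ/n! + a^5/(5!(1-ρ)) ]⁻¹
Σ = a^0/0! + a^1/1! + a^2/2! + a^3/3! + a^4/4! = 1.0000 + 1.7763 + 1.5776 + 0.93413 + 0.41483 = 5.7029
a^5/(5!(1-ρ)) = 17.6848/(120 × 0.6447) = 0.2286
P₀ = 1/(5.7029 + 0.2286) = 0.1686
Lq = P₀·a^5·ρ / (5!(1-ρ)²) = 0.16859 × 17.6848 × 0.35526 / (120 × 0.41569) = 0.02123
Wq = Lq/λ = 0.02123/13.5 = 0.001573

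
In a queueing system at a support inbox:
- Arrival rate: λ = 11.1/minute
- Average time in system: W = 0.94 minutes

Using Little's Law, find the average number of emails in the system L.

Little's Law: L = λW
L = 11.1 × 0.94 = 10.4340 emails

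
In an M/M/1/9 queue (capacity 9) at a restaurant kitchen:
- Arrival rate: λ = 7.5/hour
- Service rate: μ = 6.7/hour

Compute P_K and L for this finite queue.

ρ = λ/μ = 7.5/6.7 = 1.1194
P₀ = (1-ρ)/(1-ρ^(K+1)) = (1-1.1194)/(1-1.1194^10) = -0.1194/-2.0892 = 0.05715
P_K = P₀×ρ^K = 0.05715 × 1.1194^9 = 0.05715 × 2.7597 = 0.1577
Blocking probability P_9 = 0.1577 (15.77%)
L = ρ[1 - (K+1)ρ^K + Kρ^(K+1)] / [(1-ρ)(1-ρ^(K+1))]
L = 1.1194 × (1 - 10×2.759737 + 9×3.089250) / ((1 - 1.1194) × (1 - 3.089250)) = 5.4112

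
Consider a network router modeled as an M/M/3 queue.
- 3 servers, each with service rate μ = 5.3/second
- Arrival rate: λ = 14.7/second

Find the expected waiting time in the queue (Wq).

Traffic intensity: ρ = λ/(cμ) = 14.7/(3×5.3) = 0.9245
Since ρ = 0.9245 < 1, system is stable.
Offered load a = λ/μ = cρ = 14.7/5.3 = 2.7736
P₀ = [ Σₙ₌₀^2 aⁿ/n! + a^3/(3!(1-ρ)) ]⁻¹
Σ = a^0/0! + a^1/1! + a^2/2! = 1.0000 + 2.7736 + 3.8464 = 7.6200
a^3/(3!(1-ρ)) = 21.33656/(6 × 0.07547170) = 47.1182
P₀ = 1/(7.6200 + 47.1182) = 0.01827
Lq = P₀·a^3·ρ / (3!(1-ρ)²) = 0.0182688 × 21.3366 × 0.924528 / (6 × 0.00569598) = 10.5447
Wq = Lq/λ = 10.5447/14.7 = 0.7173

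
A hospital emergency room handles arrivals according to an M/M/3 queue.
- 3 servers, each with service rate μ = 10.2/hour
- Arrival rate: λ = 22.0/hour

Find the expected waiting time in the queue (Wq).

Traffic intensity: ρ = λ/(cμ) = 22.0/(3×10.2) = 0.7190
Since ρ = 0.7190 < 1, system is stable.
Offered load a = λ/μ = cρ = 22.0/10.2 = 2.1569
P₀ = [ Σₙ₌₀^2 aⁿ/n! + a^3/(3!(1-ρ)) ]⁻¹
Σ = a^0/0! + a^1/1! + a^2/2! = 1.0000 + 2.1569 + 2.3260 = 5.4829
a^3/(3!(1-ρ)) = 10.0338/(6 × 0.281046) = 5.9503
P₀ = 1/(5.4829 + 5.9503) = 0.08746
Lq = P₀·a^3·ρ / (3!(1-ρ)²) = 0.0874646 × 10.0338 × 0.718954 / (6 × 0.0789867) = 1.3314
Wq = Lq/λ = 1.3314/22.0 = 0.06052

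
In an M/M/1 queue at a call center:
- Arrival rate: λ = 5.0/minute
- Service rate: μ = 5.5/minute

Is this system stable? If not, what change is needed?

Stability requires ρ = λ/(cμ) < 1
ρ = 5.0/(1 × 5.5) = 5.0/5.50 = 0.9091
Since 0.9091 < 1, the system is STABLE.
The server is busy 90.91% of the time.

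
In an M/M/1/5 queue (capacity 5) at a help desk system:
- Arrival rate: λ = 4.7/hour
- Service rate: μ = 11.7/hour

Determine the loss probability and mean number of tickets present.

ρ = λ/μ = 4.7/11.7 = 0.40171
P₀ = (1-ρ)/(1-ρ^(K+1)) = (1-0.40171)/(1-0.40171^6) = 0.5983/0.9958 = 0.6008
P_K = P₀×ρ^K = 0.60081 × 0.40171^5 = 0.60081 × 0.010461 = 0.006285
Blocking probability P_5 = 0.006285 (0.63%)
L = ρ[1 - (K+1)ρ^K + Kρ^(K+1)] / [(1-ρ)(1-ρ^(K+1))]
L = 0.40171 × (1 - 6×0.01046 + 5×0.004202) / ((1 - 0.40171) × (1 - 0.004202)) = 0.6461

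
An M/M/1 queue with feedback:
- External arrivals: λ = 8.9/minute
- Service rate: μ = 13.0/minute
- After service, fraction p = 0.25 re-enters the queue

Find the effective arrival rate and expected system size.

Effective arrival rate: λ_eff = λ/(1-p) = 8.9/(1-0.25) = 8.9/0.75 = 11.866667
ρ = λ_eff/μ = 11.866667/13.0 = 0.9128205
L = ρ/(1-ρ) = 0.9128205/(1-0.9128205) = 10.4706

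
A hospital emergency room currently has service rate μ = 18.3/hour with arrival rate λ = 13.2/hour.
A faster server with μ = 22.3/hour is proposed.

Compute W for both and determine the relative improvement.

System 1: ρ₁ = 13.2/18.3 = 0.7213, W₁ = 1/(18.3-13.2) = 0.1961
System 2: ρ₂ = 13.2/22.3 = 0.5919, W₂ = 1/(22.3-13.2) = 0.1099
Improvement: (W₁-W₂)/W₁ = (0.1961-0.1099)/0.1961 = 43.96%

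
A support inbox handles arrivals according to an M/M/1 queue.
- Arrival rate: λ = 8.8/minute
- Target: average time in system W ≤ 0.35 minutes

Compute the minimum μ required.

For M/M/1: W = 1/(μ-λ)
Need W ≤ 0.35, so 1/(μ-λ) ≤ 0.35
μ - λ ≥ 1/0.35 = 2.8571
μ ≥ 8.8 + 2.8571 = 11.6571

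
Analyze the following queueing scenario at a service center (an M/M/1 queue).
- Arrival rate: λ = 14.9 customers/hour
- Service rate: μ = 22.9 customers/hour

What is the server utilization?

Server utilization: ρ = λ/μ
ρ = 14.9/22.9 = 0.6507
The server is busy 65.07% of the time.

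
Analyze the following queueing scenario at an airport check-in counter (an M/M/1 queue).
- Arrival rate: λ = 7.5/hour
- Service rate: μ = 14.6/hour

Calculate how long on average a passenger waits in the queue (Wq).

First, compute utilization: ρ = λ/μ = 7.5/14.6 = 0.5137
For M/M/1: Wq = λ/(μ(μ-λ))
Wq = 7.5/(14.6 × (14.6-7.5))
Wq = 7.5/(14.6 × 7.10)
Wq = 0.07235 hours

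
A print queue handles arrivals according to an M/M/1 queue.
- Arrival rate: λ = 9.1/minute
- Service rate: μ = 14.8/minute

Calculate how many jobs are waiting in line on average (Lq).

ρ = λ/μ = 9.1/14.8 = 0.6149
For M/M/1: Lq = λ²/(μ(μ-λ))
Lq = 82.81/(14.8 × 5.70)
Lq = 0.9816 jobs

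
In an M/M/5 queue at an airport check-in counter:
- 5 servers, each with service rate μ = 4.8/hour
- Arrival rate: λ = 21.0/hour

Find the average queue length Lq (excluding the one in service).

Traffic intensity: ρ = λ/(cμ) = 21.0/(5×4.8) = 0.8750
Since ρ = 0.8750 < 1, system is stable.
Offered load a = λ/μ = cρ = 21.0/4.8 = 4.3750
P₀ = [ Σₙ₌₀^4 aⁿ/n! + a^5/(5!(1-ρ)) ]⁻¹
Σ = a^0/0! + a^1/1! + a^2/2! + a^3/3! + a^4/4! = 1.000000 + 4.375000 + 9.570312 + 13.95671 + 15.26515 = 44.1672
a^5/(5!(1-ρ)) = 1602.8404/(120 × 0.1250) = 106.8560
P₀ = 1/(44.1672 + 106.8560) = 0.006621
Lq = P₀·a^5·ρ / (5!(1-ρ)²) = 0.0066215 × 1602.8404 × 0.87500 / (120 × 0.015625) = 4.9528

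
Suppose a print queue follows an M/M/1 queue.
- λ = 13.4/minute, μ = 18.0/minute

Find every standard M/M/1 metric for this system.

Step 1: ρ = λ/μ = 13.4/18.0 = 0.7444
Step 2: L = λ/(μ-λ) = 13.4/4.60 = 2.9130
Step 3: Lq = λ²/(μ(μ-λ)) = 179.56/(18.0×4.60) = 2.1686
Step 4: W = 1/(μ-λ) = 1/4.60 = 0.21739
Step 5: Wq = λ/(μ(μ-λ)) = 13.4/(18.0×4.60) = 0.1618
Step 6: P(0) = 1-ρ = 0.2556
Verify: L = λW = 13.4×0.21739 = 2.9130 ✔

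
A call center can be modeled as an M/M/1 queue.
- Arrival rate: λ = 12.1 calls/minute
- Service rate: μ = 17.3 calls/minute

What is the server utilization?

Server utilization: ρ = λ/μ
ρ = 12.1/17.3 = 0.6994
The server is busy 69.94% of the time.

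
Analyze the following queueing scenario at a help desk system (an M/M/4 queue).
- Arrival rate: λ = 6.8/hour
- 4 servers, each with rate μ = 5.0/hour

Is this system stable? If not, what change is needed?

Stability requires ρ = λ/(cμ) < 1
ρ = 6.8/(4 × 5.0) = 6.8/20.00 = 0.3400
Since 0.3400 < 1, the system is STABLE.
The servers are busy 34.00% of the time.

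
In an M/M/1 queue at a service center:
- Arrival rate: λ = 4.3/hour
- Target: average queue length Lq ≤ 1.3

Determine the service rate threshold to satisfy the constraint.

For M/M/1: Lq = λ²/(μ(μ-λ))
Need Lq ≤ 1.3, i.e. μ(μ-λ) ≥ λ²/1.3
μ² - 4.3μ - 18.49/1.3 ≥ 0  →  μ² - 4.3μ - 14.22308 ≥ 0
Quadratic formula (positive root): μ = [λ + √(λ² + 4×14.22308)]/2
Discriminant: 18.49 + 4×14.22308 = 75.3823, √75.3823 = 8.6823
μ ≥ (4.3 + 8.6823)/2 = 6.4911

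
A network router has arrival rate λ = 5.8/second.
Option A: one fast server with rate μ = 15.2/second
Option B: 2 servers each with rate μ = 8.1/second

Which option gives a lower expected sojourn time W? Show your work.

Option A: single server μ = 15.2 (M/M/1)
  ρ_A = 5.8/15.2 = 0.3816
  W_A = 1/(μ-λ) = 1/(15.2-5.8) = 1/9.40 = 0.1064

Option B: 2 servers μ = 8.1 (M/M/2)
  ρ_B = λ/(cμ) = 5.8/(2×8.1) = 0.3580
  Offered load a = λ/μ = cρ = 5.8/8.1 = 0.7160
  P₀ = [ Σₙ₌₀^1 aⁿ/n! + a^2/(2!(1-ρ)) ]⁻¹
  Σ = a^0/0! + a^1/1! = 1.0000 + 0.7160 = 1.7160
  a^2/(2!(1-ρ)) = 0.5127/(2 × 0.6420) = 0.3993
  P₀ = 1/(1.7160 + 0.3993) = 0.4727
  Lq = P₀·a^2·ρ / (2!(1-ρ)²) = 0.4727 × 0.5127 × 0.3580 / (2 × 0.4121) = 0.1053
  Wq_B = Lq/λ = 0.10528/5.8 = 0.01815
  W_B = Wq_B + 1/μ = 0.01815 + 0.1235 = 0.1416

Since W_A = 0.1064 < W_B = 0.1416, Option A (single fast server) has the shorter time in system.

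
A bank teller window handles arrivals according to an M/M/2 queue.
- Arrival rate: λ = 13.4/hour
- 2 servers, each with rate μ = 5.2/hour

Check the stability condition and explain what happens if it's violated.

Stability requires ρ = λ/(cμ) < 1
ρ = 13.4/(2 × 5.2) = 13.4/10.40 = 1.2885
Since 1.2885 ≥ 1, the system is UNSTABLE.
Need c > λ/μ = 13.4/5.2 = 2.58.
Minimum servers needed: c = 3.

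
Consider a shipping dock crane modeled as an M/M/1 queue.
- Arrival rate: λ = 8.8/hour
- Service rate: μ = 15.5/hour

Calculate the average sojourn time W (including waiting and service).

First, compute utilization: ρ = λ/μ = 8.8/15.5 = 0.5677
For M/M/1: W = 1/(μ-λ)
W = 1/(15.5-8.8) = 1/6.70
W = 0.1493 hours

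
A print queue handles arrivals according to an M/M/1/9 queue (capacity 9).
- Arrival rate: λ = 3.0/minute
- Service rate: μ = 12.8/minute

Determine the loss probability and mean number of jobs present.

ρ = λ/μ = 3.0/12.8 = 0.23438
P₀ = (1-ρ)/(1-ρ^(K+1)) = (1-0.23438)/(1-0.23438^10) = 0.7656/1.0000 = 0.7656
P_K = P₀×ρ^K = 0.7656 × 0.23438^9 = 0.7656 × 0.000002134 = 0.000001634
Blocking probability P_9 = 0.000001634 (0.0001634%)
L = ρ[1 - (K+1)ρ^K + Kρ^(K+1)] / [(1-ρ)(1-ρ^(K+1))]
L = 0.23438 × (1 - 10×0.000002134 + 9×5.003e-07) / ((1 - 0.23438) × (1 - 5.003e-07)) = 0.3061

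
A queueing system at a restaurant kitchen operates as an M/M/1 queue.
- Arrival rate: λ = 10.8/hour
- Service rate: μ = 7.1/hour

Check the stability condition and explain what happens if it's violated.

Stability requires ρ = λ/(cμ) < 1
ρ = 10.8/(1 × 7.1) = 10.8/7.10 = 1.5211
Since 1.5211 ≥ 1, the system is UNSTABLE.
Queue grows without bound. Need μ > λ = 10.8.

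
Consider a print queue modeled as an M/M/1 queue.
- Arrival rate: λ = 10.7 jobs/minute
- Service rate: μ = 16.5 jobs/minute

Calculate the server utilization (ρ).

Server utilization: ρ = λ/μ
ρ = 10.7/16.5 = 0.6485
The server is busy 64.85% of the time.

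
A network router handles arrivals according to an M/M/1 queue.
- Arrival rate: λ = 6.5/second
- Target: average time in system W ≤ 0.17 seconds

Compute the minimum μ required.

For M/M/1: W = 1/(μ-λ)
Need W ≤ 0.17, so 1/(μ-λ) ≤ 0.17
μ - λ ≥ 1/0.17 = 5.8824
μ ≥ 6.5 + 5.8824 = 12.3824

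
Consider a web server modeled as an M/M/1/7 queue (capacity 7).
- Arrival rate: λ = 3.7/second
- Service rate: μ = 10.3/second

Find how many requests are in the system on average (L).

ρ = λ/μ = 3.7/10.3 = 0.35922
P₀ = (1-ρ)/(1-ρ^(K+1)) = (1-0.35922)/(1-0.35922^8) = 0.6408/0.9997 = 0.6410
P_K = P₀×ρ^K = 0.6410 × 0.35922^7 = 0.6410 × 0.0007718 = 0.0004947
L = ρ[1 - (K+1)ρ^K + Kρ^(K+1)] / [(1-ρ)(1-ρ^(K+1))]
L = 0.35922 × (1 - 8×0.0007718 + 7×0.0002773) / ((1 - 0.35922) × (1 - 0.0002773)) = 0.5584 requests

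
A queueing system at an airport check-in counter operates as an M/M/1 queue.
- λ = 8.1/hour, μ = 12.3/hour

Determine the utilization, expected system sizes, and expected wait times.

Step 1: ρ = λ/μ = 8.1/12.3 = 0.6585
Step 2: L = λ/(μ-λ) = 8.1/4.20 = 1.9286
Step 3: Lq = λ²/(μ(μ-λ)) = 65.61/(12.3×4.20) = 1.2700
Step 4: W = 1/(μ-λ) = 1/4.20 = 0.2381
Step 5: Wq = λ/(μ(μ-λ)) = 8.1/(12.3×4.20) = 0.1568
Step 6: P(0) = 1-ρ = 0.3415
Verify: L = λW = 8.1×0.2381 = 1.9286 ✔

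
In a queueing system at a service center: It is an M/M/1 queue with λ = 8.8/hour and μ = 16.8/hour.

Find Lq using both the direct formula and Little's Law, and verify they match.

Method 1 (direct): Lq = λ²/(μ(μ-λ)) = 77.44/(16.8 × 8.00) = 0.5762

Method 2 (Little's Law):
W = 1/(μ-λ) = 1/8.00 = 0.1250
Wq = W - 1/μ = 0.1250 - 0.05952 = 0.06548
Lq = λWq = 8.8 × 0.06548 = 0.5762 ✔ (matches Method 1)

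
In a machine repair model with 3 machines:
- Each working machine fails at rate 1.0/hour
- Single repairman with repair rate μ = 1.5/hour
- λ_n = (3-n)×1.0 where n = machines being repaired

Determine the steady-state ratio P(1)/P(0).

P(1)/P(0) = ∏_{i=0}^{1-1} λ_i/μ_{i+1}
= (3-0)×1.0/1.5
= 2.0000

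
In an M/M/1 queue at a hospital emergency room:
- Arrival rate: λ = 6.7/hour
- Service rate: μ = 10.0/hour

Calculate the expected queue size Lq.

ρ = λ/μ = 6.7/10.0 = 0.6700
For M/M/1: Lq = λ²/(μ(μ-λ))
Lq = 44.89/(10.0 × 3.30)
Lq = 1.3603 patients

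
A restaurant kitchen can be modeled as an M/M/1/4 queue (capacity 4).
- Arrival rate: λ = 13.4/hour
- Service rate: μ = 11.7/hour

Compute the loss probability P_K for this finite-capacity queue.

ρ = λ/μ = 13.4/11.7 = 1.1453
P₀ = (1-ρ)/(1-ρ^(K+1)) = (1-1.1453)/(1-1.1453^5) = -0.1453/-0.9706 = 0.1497
P_K = P₀×ρ^K = 0.1497 × 1.1453^4 = 0.1497 × 1.7206 = 0.2576
Blocking probability = 25.76%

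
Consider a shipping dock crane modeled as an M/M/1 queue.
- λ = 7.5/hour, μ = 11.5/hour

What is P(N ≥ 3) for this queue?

ρ = λ/μ = 7.5/11.5 = 0.6522
P(N ≥ n) = ρⁿ
P(N ≥ 3) = 0.6522^3
P(N ≥ 3) = 0.2774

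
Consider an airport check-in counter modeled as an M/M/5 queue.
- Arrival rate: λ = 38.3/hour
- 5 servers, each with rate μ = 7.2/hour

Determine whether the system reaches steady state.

Stability requires ρ = λ/(cμ) < 1
ρ = 38.3/(5 × 7.2) = 38.3/36.00 = 1.0639
Since 1.0639 ≥ 1, the system is UNSTABLE.
Need c > λ/μ = 38.3/7.2 = 5.32.
Minimum servers needed: c = 6.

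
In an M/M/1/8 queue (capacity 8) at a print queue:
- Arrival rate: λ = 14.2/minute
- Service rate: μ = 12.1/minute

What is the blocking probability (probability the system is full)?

ρ = λ/μ = 14.2/12.1 = 1.17355
P₀ = (1-ρ)/(1-ρ^(K+1)) = (1-1.17355)/(1-1.17355^9) = -0.17355/-3.2220 = 0.05386
P_K = P₀×ρ^K = 0.05386 × 1.17355^8 = 0.05386 × 3.5976 = 0.1938
Blocking probability = 19.38%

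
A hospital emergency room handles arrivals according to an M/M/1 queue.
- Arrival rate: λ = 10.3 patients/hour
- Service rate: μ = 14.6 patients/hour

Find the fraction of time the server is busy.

Server utilization: ρ = λ/μ
ρ = 10.3/14.6 = 0.7055
The server is busy 70.55% of the time.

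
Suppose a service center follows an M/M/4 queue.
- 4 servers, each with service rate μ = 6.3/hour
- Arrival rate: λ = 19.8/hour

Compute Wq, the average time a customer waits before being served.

Traffic intensity: ρ = λ/(cμ) = 19.8/(4×6.3) = 0.7857
Since ρ = 0.7857 < 1, system is stable.
Offered load a = λ/μ = cρ = 19.8/6.3 = 3.1429
P₀ = [ Σₙ₌₀^3 aⁿ/n! + a^4/(4!(1-ρ)) ]⁻¹
Σ = a^0/0! + a^1/1! + a^2/2! + a^3/3! = 1.00000 + 3.14286 + 4.93878 + 5.17396 = 14.2556
a^4/(4!(1-ρ)) = 97.56601/(24 × 0.2142857) = 18.9712
P₀ = 1/(14.2556 + 18.9712) = 0.03010
Lq = P₀·a^4·ρ / (4!(1-ρ)²) = 0.030096 × 97.5660 × 0.78571 / (24 × 0.045918) = 2.0935
Wq = Lq/λ = 2.0935/19.8 = 0.1057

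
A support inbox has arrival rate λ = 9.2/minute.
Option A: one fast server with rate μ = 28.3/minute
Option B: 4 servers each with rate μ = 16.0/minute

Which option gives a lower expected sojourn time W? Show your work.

Option A: single server μ = 28.3 (M/M/1)
  ρ_A = 9.2/28.3 = 0.3251
  W_A = 1/(μ-λ) = 1/(28.3-9.2) = 1/19.10 = 0.05236

Option B: 4 servers μ = 16.0 (M/M/4)
  ρ_B = λ/(cμ) = 9.2/(4×16.0) = 0.1437
  Offered load a = λ/μ = cρ = 9.2/16.0 = 0.5750
  P₀ = [ Σₙ₌₀^3 aⁿ/n! + a^4/(4!(1-ρ)) ]⁻¹
  Σ = a^0/0! + a^1/1! + a^2/2! + a^3/3! = 1.0000 + 0.5750 + 0.1653 + 0.03168 = 1.7720
  a^4/(4!(1-ρ)) = 0.1093/(24 × 0.8562) = 0.005319
  P₀ = 1/(1.7720 + 0.005319) = 0.5626
  Lq = P₀·a^4·ρ / (4!(1-ρ)²) = 0.56265 × 0.10931 × 0.14375 / (24 × 0.73316) = 0.0005025
  Wq_B = Lq/λ = 0.0005025/9.2 = 0.00005462
  W_B = Wq_B + 1/μ = 0.00005462 + 0.06250 = 0.06255

Since W_A = 0.05236 < W_B = 0.06255, Option A (single fast server) has the shorter time in system.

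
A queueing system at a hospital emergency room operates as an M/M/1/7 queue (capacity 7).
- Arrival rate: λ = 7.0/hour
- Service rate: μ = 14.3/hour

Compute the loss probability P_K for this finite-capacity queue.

ρ = λ/μ = 7.0/14.3 = 0.4895
P₀ = (1-ρ)/(1-ρ^(K+1)) = (1-0.4895)/(1-0.4895^8) = 0.5105/0.9967 = 0.5122
P_K = P₀×ρ^K = 0.5122 × 0.4895^7 = 0.5122 × 0.006734 = 0.003449
Blocking probability = 0.34%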